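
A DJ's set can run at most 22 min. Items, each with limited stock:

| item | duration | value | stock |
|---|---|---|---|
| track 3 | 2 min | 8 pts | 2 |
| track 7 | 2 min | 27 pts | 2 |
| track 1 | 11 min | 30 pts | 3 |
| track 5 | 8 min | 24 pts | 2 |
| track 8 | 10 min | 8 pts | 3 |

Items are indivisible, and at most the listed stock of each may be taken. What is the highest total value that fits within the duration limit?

110 pts

Top feasible selections:
- 1×track 3 + 2×track 7 + 2×track 5: duration 22, value 110
- 2×track 7 + 2×track 5: duration 20, value 102
Best: 110 pts.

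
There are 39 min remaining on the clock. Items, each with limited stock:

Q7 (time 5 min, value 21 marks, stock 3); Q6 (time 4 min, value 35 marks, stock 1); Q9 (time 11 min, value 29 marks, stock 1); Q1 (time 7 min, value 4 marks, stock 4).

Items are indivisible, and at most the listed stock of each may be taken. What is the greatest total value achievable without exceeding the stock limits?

Best selections within time 39 and stock limits:
- 3×Q7 + 1×Q6 + 1×Q9 + 1×Q1: time 37, value 131
- 3×Q7 + 1×Q6 + 1×Q9: time 30, value 127
- 2×Q7 + 1×Q6 + 1×Q9 + 2×Q1: time 39, value 114
- 2×Q7 + 1×Q6 + 1×Q9 + 1×Q1: time 32, value 110
Best: 131 marks.

131 marks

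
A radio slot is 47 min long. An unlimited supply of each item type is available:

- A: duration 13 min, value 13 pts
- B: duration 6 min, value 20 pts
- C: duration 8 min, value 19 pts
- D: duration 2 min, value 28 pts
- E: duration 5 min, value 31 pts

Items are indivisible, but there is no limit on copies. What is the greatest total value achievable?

Best value-per-unit is D at 28/2, and filling with it alone uses duration 23×2=46. No mix of the others beats 23×28 = 644.

644 pts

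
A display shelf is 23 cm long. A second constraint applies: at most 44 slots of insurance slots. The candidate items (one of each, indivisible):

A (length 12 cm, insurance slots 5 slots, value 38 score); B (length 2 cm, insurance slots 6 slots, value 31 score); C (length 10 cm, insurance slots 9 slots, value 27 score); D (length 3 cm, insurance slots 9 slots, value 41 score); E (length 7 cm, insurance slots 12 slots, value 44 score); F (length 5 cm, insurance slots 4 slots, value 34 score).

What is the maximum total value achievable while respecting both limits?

150 score

Feasible sets respecting both limits:
- B+D+E+F: length 17, insurance slots 31, value 150
- A+B+D+F: length 22, insurance slots 24, value 144
- B+C+D+E: length 22, insurance slots 36, value 143
Best: 150 score.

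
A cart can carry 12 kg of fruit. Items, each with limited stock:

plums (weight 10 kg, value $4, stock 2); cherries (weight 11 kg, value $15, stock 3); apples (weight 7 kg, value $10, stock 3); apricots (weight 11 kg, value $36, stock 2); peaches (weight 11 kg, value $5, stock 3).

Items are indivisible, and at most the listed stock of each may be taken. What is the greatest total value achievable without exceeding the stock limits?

Top feasible selections:
- 1×apricots: weight 11, value 36
- 1×cherries: weight 11, value 15
Best: $36.

$36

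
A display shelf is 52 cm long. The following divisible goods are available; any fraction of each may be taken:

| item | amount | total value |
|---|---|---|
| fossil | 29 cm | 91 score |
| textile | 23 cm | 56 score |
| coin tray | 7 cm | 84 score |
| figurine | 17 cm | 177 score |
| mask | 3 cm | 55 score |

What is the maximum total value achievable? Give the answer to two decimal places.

Take in order of value per unit:
- mask (55/3 per unit): all 3 → value 55, running total 55.00
- coin tray (84/7 per unit): all 7 → value 84, running total 139.00
- figurine (177/17 per unit): all 17 → value 177, running total 316.00
- fossil (91/29 per unit): 25 of 29 → value 25×91/29 = 78.4483, running total 394.45
Total 394.45.

394.45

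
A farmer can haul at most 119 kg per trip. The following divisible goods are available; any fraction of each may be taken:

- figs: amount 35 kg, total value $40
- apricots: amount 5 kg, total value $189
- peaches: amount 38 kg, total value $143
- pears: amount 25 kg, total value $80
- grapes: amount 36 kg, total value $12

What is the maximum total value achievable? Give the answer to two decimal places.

Take in order of value per unit:
- apricots (189/5 per unit): all 5 → value 189, running total 189.00
- peaches (143/38 per unit): all 38 → value 143, running total 332.00
- pears (80/25 per unit): all 25 → value 80, running total 412.00
- figs (40/35 per unit): all 35 → value 40, running total 452.00
- grapes (12/36 per unit): 16 of 36 → value 16×12/36 = 5.3333, running total 457.33
Total 457.33.

457.33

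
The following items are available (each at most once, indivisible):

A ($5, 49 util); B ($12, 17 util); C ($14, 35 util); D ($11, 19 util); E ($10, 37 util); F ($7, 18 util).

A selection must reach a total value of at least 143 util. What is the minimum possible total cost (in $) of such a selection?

47

Subsets with value ≥ 143, sorted by total cost:
- A+C+D+E+F: cost 47, value 158
- A+B+C+E+F: cost 48, value 156
Minimum cost: 47 $.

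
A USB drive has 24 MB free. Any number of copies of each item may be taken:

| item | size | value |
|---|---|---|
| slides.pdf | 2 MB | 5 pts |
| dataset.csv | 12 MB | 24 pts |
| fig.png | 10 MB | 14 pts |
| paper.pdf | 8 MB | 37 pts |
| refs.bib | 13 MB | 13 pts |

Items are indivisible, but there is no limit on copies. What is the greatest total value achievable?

Best value-per-unit is paper.pdf at 37/8, and filling with it alone uses size 3×8=24. No mix of the others beats 3×37 = 111.

111 pts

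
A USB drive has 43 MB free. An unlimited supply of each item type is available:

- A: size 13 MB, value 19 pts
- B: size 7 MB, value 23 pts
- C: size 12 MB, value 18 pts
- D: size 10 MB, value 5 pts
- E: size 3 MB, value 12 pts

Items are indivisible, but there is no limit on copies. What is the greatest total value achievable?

168 pts

Best value-per-unit is E at 12/3, and filling with it alone uses size 14×3=42. No mix of the others beats 14×12 = 168.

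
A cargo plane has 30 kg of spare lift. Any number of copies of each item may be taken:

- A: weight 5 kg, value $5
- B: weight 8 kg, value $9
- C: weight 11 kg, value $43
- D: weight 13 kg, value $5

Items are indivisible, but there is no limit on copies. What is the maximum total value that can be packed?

$95

Best value-per-unit is C at 43/11; filling with it alone gives 2×43 = 86.
Optimal mix: 1×B + 2×C → weight 30, value 95.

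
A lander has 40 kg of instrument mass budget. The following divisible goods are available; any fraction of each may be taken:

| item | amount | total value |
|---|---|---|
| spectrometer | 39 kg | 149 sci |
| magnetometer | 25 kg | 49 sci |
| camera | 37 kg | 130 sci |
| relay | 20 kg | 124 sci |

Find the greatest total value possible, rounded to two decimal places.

Take in order of value per unit:
- relay (124/20 per unit): all 20 → value 124, running total 124.00
- spectrometer (149/39 per unit): 20 of 39 → value 20×149/39 = 76.4103, running total 200.41
Total 200.41.

200.41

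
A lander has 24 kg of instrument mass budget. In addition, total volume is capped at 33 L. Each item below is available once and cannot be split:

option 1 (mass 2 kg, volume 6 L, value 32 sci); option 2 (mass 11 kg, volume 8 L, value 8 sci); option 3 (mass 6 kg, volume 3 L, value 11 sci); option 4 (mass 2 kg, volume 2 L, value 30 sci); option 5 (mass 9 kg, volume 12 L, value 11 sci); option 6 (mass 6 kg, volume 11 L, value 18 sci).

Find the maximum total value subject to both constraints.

91 sci

Feasible sets respecting both limits:
- option 1+option 3+option 4+option 6: mass 16, volume 22, value 91
- option 1+option 4+option 5+option 6: mass 19, volume 31, value 91
- option 1+option 2+option 4+option 6: mass 21, volume 27, value 88
Best: 91 sci.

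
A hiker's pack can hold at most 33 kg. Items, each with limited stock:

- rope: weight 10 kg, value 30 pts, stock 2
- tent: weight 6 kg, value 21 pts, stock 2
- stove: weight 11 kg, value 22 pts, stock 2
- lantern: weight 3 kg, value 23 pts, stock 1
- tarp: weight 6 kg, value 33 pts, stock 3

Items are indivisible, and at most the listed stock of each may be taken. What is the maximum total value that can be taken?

Top feasible selections:
- 2×tent + 1×lantern + 3×tarp: weight 33, value 164
- 1×rope + 1×lantern + 3×tarp: weight 31, value 152
Best: 164 pts.

164 pts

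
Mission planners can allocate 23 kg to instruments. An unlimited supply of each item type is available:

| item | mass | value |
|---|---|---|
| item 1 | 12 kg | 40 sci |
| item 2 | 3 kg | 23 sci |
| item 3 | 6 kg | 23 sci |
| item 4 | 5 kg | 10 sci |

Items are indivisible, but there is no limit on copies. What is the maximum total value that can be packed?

Best value-per-unit is item 2 at 23/3, and filling with it alone uses mass 7×3=21. No mix of the others beats 7×23 = 161.

161 sci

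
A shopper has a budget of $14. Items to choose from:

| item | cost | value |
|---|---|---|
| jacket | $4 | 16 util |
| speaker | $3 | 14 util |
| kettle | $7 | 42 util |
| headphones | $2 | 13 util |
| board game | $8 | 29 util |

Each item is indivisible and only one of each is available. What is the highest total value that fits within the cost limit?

Check high-value combinations within $14:
- jacket+speaker+kettle: cost 4+3+7=14, value 16+14+42=72
- jacket+kettle+headphones: cost 4+7+2=13, value 16+42+13=71
- speaker+kettle+headphones: cost 3+7+2=12, value 14+42+13=69
- jacket+kettle: cost 4+7=11, value 16+42=58
Best: 72 util.

72 util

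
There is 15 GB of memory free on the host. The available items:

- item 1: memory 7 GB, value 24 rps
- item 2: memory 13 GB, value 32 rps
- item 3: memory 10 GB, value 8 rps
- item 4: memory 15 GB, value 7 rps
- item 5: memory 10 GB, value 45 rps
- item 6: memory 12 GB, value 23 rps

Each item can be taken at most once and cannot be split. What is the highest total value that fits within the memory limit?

Check high-value combinations within 15 GB:
- item 5: memory 10, value 45
- item 2: memory 13, value 32
- item 1: memory 7, value 24
Best: 45 rps.

45 rps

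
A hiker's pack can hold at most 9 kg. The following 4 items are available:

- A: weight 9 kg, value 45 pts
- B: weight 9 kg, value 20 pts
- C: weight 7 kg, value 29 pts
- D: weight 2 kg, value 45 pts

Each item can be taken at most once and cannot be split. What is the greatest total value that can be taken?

Check high-value combinations within 9 kg:
- C+D: weight 7+2=9, value 29+45=74
- D: weight 2, value 45
- A: weight 9, value 45
- C: weight 7, value 29
- B: weight 9, value 20
Best: 74 pts.

74 pts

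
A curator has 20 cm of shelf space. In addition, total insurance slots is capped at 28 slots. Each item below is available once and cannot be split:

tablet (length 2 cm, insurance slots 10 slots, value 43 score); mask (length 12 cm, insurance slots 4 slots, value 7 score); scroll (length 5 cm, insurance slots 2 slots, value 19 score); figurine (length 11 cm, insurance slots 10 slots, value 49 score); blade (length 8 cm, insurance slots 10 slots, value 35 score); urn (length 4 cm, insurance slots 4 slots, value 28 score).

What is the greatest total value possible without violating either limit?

125 score

Feasible sets respecting both limits:
- tablet+scroll+blade+urn: length 19, insurance slots 26, value 125
- tablet+figurine+urn: length 17, insurance slots 24, value 120
- tablet+scroll+figurine: length 18, insurance slots 22, value 111
Best: 125 score.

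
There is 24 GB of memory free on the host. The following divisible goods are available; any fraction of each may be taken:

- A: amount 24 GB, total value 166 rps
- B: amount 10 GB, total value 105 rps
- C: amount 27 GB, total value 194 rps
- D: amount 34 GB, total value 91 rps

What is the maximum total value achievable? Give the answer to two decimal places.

205.59

Take in order of value per unit:
- B (105/10 per unit): all 10 → value 105, running total 105.00
- C (194/27 per unit): 14 of 27 → value 14×194/27 = 100.5926, running total 205.59
Total 205.59.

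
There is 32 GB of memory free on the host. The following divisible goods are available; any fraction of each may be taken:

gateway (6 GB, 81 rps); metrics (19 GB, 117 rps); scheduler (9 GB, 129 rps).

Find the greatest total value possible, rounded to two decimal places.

314.68

Take in order of value per unit:
- scheduler (129/9 per unit): all 9 → value 129, running total 129.00
- gateway (81/6 per unit): all 6 → value 81, running total 210.00
- metrics (117/19 per unit): 17 of 19 → value 17×117/19 = 104.6842, running total 314.68
Total 314.68.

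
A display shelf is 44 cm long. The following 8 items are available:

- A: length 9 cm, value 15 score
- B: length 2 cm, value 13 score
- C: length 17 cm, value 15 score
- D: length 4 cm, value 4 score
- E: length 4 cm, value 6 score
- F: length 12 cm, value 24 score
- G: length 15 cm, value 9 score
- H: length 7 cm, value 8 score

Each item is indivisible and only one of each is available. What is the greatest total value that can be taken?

Check high-value combinations within 44 cm:
- A+B+C+E+F: length 9+2+17+4+12=44, value 15+13+15+6+24=73
- A+B+C+D+F: length 9+2+17+4+12=44, value 15+13+15+4+24=71
- A+B+D+E+F+H: length 9+2+4+4+12+7=38, value 15+13+4+6+24+8=70
Best: 73 score.

73 score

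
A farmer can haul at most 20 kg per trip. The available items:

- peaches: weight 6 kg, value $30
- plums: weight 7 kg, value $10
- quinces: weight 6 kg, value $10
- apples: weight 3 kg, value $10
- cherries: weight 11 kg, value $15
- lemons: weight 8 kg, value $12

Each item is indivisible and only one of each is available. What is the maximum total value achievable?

$55

Check high-value combinations within 20 kg:
- peaches+apples+cherries: weight 6+3+11=20, value 30+10+15=55
- peaches+apples+lemons: weight 6+3+8=17, value 30+10+12=52
- peaches+quinces+lemons: weight 6+6+8=20, value 30+10+12=52
Best: $55.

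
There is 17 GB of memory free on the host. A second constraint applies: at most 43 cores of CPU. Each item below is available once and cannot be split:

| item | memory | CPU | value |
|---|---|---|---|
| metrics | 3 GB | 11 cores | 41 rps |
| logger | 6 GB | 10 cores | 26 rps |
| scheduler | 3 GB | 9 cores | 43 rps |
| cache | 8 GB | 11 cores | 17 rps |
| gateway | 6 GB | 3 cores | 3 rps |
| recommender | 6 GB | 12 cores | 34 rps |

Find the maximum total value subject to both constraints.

Feasible sets respecting both limits:
- metrics+scheduler+recommender: memory 12, CPU 32, value 118
- metrics+logger+scheduler: memory 12, CPU 30, value 110
- logger+scheduler+recommender: memory 15, CPU 31, value 103
- metrics+scheduler+cache: memory 14, CPU 31, value 101
Best: 118 rps.

118 rps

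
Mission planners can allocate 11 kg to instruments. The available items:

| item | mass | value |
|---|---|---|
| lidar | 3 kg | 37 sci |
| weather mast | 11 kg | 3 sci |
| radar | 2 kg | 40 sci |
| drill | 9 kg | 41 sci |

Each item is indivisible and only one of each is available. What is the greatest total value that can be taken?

Check high-value combinations within 11 kg:
- radar+drill: mass 2+9=11, value 40+41=81
- lidar+radar: mass 3+2=5, value 37+40=77
- drill: mass 9, value 41
- radar: mass 2, value 40
Best: 81 sci.

81 sci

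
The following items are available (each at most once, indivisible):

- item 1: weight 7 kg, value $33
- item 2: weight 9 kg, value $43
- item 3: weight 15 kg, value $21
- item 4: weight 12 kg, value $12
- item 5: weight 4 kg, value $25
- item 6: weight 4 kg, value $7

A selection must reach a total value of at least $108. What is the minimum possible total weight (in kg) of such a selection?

Subsets with value ≥ 108, sorted by total weight:
- item 1+item 2+item 5+item 6: weight 24, value 108
- item 1+item 2+item 4+item 5: weight 32, value 113
- item 1+item 2+item 3+item 5: weight 35, value 122
- item 1+item 2+item 4+item 5+item 6: weight 36, value 120
Minimum weight: 24 kg.

24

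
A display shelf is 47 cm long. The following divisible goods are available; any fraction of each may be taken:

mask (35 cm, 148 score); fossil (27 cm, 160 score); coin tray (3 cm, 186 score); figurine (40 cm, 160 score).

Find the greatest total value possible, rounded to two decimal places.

417.89

Take in order of value per unit:
- coin tray (186/3 per unit): all 3 → value 186, running total 186.00
- fossil (160/27 per unit): all 27 → value 160, running total 346.00
- mask (148/35 per unit): 17 of 35 → value 17×148/35 = 71.8857, running total 417.89
Total 417.89.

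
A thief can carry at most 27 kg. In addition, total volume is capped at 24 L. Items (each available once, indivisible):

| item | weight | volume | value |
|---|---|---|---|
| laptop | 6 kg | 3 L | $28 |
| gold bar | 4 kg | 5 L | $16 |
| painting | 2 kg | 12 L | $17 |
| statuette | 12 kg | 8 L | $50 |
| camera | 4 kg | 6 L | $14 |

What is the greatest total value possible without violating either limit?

$108

Feasible sets respecting both limits:
- laptop+gold bar+statuette+camera: weight 26, volume 22, value 108
- laptop+painting+statuette: weight 20, volume 23, value 95
- laptop+gold bar+statuette: weight 22, volume 16, value 94
- laptop+statuette+camera: weight 22, volume 17, value 92
Best: $108.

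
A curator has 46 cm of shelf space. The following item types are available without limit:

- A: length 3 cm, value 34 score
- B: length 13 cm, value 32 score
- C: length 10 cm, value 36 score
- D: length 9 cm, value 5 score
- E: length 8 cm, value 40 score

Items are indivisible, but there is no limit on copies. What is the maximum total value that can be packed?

Best value-per-unit is A at 34/3, and filling with it alone uses length 15×3=45. No mix of the others beats 15×34 = 510.

510 score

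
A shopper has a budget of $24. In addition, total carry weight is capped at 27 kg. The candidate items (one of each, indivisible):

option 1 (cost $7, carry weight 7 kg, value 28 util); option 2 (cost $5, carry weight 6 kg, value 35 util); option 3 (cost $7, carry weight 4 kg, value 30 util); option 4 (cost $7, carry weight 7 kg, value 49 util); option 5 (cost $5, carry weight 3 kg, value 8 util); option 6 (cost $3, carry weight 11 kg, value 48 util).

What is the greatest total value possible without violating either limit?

Feasible sets respecting both limits:
- option 2+option 4+option 5+option 6: cost 20, carry weight 27, value 140
- option 3+option 4+option 5+option 6: cost 22, carry weight 25, value 135
- option 2+option 4+option 6: cost 15, carry weight 24, value 132
Best: 140 util.

140 util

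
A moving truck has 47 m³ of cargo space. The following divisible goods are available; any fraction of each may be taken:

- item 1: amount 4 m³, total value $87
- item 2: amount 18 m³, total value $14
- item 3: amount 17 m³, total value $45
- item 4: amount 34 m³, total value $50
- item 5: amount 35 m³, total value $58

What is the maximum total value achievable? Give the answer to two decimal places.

Take in order of value per unit:
- item 1 (87/4 per unit): all 4 → value 87, running total 87.00
- item 3 (45/17 per unit): all 17 → value 45, running total 132.00
- item 5 (58/35 per unit): 26 of 35 → value 26×58/35 = 43.0857, running total 175.09
Total 175.09.

175.09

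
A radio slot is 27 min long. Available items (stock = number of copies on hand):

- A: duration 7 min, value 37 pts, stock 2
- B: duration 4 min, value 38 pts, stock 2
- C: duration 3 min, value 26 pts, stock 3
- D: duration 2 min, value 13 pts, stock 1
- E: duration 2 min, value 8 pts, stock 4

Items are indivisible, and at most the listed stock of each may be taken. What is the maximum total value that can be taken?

204 pts

Top feasible selections:
- 1×A + 2×B + 3×C + 1×D: duration 26, value 204
- 1×A + 2×B + 3×C + 1×E: duration 26, value 199
- 2×B + 3×C + 1×D + 4×E: duration 27, value 199
- 1×A + 2×B + 2×C + 1×D + 2×E: duration 27, value 194
Best: 204 pts.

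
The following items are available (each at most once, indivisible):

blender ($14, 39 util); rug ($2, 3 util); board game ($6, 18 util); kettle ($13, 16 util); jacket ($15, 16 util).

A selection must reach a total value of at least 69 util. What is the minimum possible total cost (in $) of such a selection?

Subsets with value ≥ 69, sorted by total cost:
- blender+board game+kettle: cost 33, value 73
- blender+rug+board game+kettle: cost 35, value 76
- blender+board game+jacket: cost 35, value 73
- blender+rug+board game+jacket: cost 37, value 76
Minimum cost: 33 $.

33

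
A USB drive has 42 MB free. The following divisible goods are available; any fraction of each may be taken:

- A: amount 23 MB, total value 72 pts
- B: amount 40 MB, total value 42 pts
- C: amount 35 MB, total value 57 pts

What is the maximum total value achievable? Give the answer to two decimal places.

102.94

Take in order of value per unit:
- A (72/23 per unit): all 23 → value 72, running total 72.00
- C (57/35 per unit): 19 of 35 → value 19×57/35 = 30.9429, running total 102.94
Total 102.94.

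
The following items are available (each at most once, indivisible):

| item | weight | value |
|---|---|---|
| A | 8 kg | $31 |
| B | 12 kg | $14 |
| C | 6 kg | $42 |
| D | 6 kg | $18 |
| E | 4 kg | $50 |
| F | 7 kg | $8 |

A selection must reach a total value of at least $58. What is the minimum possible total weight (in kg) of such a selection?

Subsets with value ≥ 58, sorted by total weight:
- C+E: weight 10, value 92
- D+E: weight 10, value 68
- E+F: weight 11, value 58
Minimum weight: 10 kg.

10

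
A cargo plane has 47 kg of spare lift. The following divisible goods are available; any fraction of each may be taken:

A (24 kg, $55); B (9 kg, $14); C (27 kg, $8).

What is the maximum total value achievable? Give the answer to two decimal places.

73.15

Take in order of value per unit:
- A (55/24 per unit): all 24 → value 55, running total 55.00
- B (14/9 per unit): all 9 → value 14, running total 69.00
- C (8/27 per unit): 14 of 27 → value 14×8/27 = 4.1481, running total 73.15
Total 73.15.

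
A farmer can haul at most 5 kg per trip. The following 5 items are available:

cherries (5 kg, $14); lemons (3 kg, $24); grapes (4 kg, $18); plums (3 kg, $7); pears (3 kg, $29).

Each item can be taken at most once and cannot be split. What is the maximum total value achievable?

$29

Check high-value combinations within 5 kg:
- pears: weight 3, value 29
- lemons: weight 3, value 24
- grapes: weight 4, value 18
- cherries: weight 5, value 14
Best: $29.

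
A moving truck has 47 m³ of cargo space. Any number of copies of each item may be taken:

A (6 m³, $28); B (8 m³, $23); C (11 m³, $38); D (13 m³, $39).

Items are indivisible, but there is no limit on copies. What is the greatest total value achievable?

$206

Best value-per-unit is A at 28/6; filling with it alone gives 7×28 = 196.
Optimal mix: 6×A + 1×C → volume 47, value 206.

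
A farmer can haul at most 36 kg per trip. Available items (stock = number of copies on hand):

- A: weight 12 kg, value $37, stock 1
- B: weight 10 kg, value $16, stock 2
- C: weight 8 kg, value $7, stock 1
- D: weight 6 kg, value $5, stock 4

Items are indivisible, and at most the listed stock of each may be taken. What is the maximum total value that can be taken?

Best selections within weight 36 and stock limits:
- 1×A + 2×B: weight 32, value 69
- 1×A + 1×B + 1×C + 1×D: weight 36, value 65
- 1×A + 1×B + 2×D: weight 34, value 63
Best: $69.

$69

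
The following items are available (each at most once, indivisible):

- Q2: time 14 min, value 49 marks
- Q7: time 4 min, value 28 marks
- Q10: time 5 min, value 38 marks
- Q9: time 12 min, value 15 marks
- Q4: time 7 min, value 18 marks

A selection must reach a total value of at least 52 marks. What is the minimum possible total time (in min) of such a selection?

Subsets with value ≥ 52, sorted by total time:
- Q7+Q10: time 9, value 66
- Q10+Q4: time 12, value 56
Minimum time: 9 min.

9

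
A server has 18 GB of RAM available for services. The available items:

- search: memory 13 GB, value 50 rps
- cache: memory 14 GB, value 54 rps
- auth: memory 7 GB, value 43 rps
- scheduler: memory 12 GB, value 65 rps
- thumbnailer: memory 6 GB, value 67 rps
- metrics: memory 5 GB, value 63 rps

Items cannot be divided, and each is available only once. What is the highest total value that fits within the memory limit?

Check high-value combinations within 18 GB:
- auth+thumbnailer+metrics: memory 7+6+5=18, value 43+67+63=173
- scheduler+thumbnailer: memory 12+6=18, value 65+67=132
- thumbnailer+metrics: memory 6+5=11, value 67+63=130
Best: 173 rps.

173 rps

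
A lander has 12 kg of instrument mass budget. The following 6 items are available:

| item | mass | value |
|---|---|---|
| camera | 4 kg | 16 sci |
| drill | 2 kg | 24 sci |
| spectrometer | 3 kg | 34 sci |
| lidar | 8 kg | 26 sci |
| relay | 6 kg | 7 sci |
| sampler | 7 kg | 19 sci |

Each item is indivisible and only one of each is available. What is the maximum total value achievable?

77 sci

Check high-value combinations within 12 kg:
- drill+spectrometer+sampler: mass 2+3+7=12, value 24+34+19=77
- camera+drill+spectrometer: mass 4+2+3=9, value 16+24+34=74
- drill+spectrometer+relay: mass 2+3+6=11, value 24+34+7=65
- spectrometer+lidar: mass 3+8=11, value 34+26=60
Best: 77 sci.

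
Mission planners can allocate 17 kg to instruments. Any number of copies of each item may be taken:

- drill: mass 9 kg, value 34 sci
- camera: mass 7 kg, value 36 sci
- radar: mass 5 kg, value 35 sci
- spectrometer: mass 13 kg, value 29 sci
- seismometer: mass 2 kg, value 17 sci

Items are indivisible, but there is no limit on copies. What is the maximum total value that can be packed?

Best value-per-unit is seismometer at 17/2; filling with it alone gives 8×17 = 136.
Optimal mix: 1×radar + 6×seismometer → mass 17, value 137.

137 sci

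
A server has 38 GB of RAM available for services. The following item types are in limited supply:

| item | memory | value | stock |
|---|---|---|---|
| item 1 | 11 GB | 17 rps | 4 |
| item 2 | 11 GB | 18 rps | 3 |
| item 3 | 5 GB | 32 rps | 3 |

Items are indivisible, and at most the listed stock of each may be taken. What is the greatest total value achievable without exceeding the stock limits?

132 rps

Best selections within memory 38 and stock limits:
- 2×item 2 + 3×item 3: memory 37, value 132
- 1×item 1 + 1×item 2 + 3×item 3: memory 37, value 131
- 2×item 1 + 3×item 3: memory 37, value 130
- 1×item 2 + 3×item 3: memory 26, value 114
Best: 132 rps.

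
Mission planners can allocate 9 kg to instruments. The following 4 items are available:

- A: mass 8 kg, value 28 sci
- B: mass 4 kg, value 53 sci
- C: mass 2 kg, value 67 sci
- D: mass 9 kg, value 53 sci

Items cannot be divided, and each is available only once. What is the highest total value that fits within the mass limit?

Check high-value combinations within 9 kg:
- B+C: mass 4+2=6, value 53+67=120
- C: mass 2, value 67
- B: mass 4, value 53
Best: 120 sci.

120 sci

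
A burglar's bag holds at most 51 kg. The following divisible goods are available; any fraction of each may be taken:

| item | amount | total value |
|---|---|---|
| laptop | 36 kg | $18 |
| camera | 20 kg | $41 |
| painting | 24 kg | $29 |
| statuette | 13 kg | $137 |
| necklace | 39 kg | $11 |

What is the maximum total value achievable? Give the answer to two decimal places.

199.75

Take in order of value per unit:
- statuette (137/13 per unit): all 13 → value 137, running total 137.00
- camera (41/20 per unit): all 20 → value 41, running total 178.00
- painting (29/24 per unit): 18 of 24 → value 18×29/24 = 21.7500, running total 199.75
Total 199.75.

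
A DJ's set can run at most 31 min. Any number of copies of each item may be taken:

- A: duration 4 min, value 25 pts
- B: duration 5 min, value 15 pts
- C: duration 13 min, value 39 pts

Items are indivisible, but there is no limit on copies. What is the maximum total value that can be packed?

175 pts

Best value-per-unit is A at 25/4, and filling with it alone uses duration 7×4=28. No mix of the others beats 7×25 = 175.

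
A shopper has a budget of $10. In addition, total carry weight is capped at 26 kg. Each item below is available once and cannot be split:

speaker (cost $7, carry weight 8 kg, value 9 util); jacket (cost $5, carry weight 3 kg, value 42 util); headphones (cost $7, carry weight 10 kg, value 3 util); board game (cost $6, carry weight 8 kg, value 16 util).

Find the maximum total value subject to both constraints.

42 util

Feasible sets respecting both limits:
- jacket: cost 5, carry weight 3, value 42
- board game: cost 6, carry weight 8, value 16
- speaker: cost 7, carry weight 8, value 9
- headphones: cost 7, carry weight 10, value 3
Best: 42 util.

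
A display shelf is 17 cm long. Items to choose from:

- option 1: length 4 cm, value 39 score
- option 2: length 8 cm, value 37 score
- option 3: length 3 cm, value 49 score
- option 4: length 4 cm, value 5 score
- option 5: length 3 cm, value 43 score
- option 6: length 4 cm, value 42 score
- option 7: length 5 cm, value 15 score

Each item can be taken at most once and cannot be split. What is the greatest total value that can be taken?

This is a 0/1 knapsack; check combinations near the capacity.
- option 1+option 3+option 5+option 6: length 4+3+3+4=14, value 39+49+43+42=173
- option 3+option 5+option 6+option 7: length 3+3+4+5=15, value 49+43+42+15=149
- option 1+option 3+option 5+option 7: length 4+3+3+5=15, value 39+49+43+15=146
Best: 173 score.

173 score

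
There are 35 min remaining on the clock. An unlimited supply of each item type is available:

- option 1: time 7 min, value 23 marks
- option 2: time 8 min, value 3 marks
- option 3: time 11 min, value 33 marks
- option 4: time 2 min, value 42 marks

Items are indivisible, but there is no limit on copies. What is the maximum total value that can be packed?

714 marks

Best value-per-unit is option 4 at 42/2, and filling with it alone uses time 17×2=34. No mix of the others beats 17×42 = 714.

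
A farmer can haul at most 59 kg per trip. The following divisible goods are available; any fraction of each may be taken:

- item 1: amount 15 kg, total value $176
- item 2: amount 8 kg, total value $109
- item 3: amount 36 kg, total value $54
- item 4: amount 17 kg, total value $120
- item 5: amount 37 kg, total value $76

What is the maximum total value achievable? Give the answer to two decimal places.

Take in order of value per unit:
- item 2 (109/8 per unit): all 8 → value 109, running total 109.00
- item 1 (176/15 per unit): all 15 → value 176, running total 285.00
- item 4 (120/17 per unit): all 17 → value 120, running total 405.00
- item 5 (76/37 per unit): 19 of 37 → value 19×76/37 = 39.0270, running total 444.03
Total 444.03.

444.03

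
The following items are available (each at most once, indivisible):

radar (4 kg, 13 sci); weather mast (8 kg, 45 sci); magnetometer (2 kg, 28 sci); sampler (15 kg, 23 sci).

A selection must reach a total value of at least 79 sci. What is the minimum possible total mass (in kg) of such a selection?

Subsets with value ≥ 79, sorted by total mass:
- radar+weather mast+magnetometer: mass 14, value 86
- weather mast+magnetometer+sampler: mass 25, value 96
- radar+weather mast+sampler: mass 27, value 81
- radar+weather mast+magnetometer+sampler: mass 29, value 109
Minimum mass: 14 kg.

14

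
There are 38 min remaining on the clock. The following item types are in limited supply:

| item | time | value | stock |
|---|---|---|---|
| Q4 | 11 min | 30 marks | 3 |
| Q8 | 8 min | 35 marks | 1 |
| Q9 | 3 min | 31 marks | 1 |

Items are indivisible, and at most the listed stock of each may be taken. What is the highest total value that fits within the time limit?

126 marks

Top feasible selections:
- 2×Q4 + 1×Q8 + 1×Q9: time 33, value 126
- 3×Q4 + 1×Q9: time 36, value 121
- 1×Q4 + 1×Q8 + 1×Q9: time 22, value 96
Best: 126 marks.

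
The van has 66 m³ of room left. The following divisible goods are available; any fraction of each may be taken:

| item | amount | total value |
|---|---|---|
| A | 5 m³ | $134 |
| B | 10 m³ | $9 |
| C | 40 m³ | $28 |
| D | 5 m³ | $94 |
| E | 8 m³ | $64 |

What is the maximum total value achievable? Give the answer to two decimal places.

Take in order of value per unit:
- A (134/5 per unit): all 5 → value 134, running total 134.00
- D (94/5 per unit): all 5 → value 94, running total 228.00
- E (64/8 per unit): all 8 → value 64, running total 292.00
- B (9/10 per unit): all 10 → value 9, running total 301.00
- C (28/40 per unit): 38 of 40 → value 38×28/40 = 26.6000, running total 327.60
Total 327.60.

327.60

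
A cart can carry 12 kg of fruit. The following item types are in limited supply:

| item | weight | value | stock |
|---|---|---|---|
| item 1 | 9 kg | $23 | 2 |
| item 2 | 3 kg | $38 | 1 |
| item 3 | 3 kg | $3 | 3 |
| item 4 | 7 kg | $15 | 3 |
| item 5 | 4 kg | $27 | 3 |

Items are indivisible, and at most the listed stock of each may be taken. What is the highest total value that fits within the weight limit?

$92

Top feasible selections:
- 1×item 2 + 2×item 5: weight 11, value 92
- 3×item 5: weight 12, value 81
- 1×item 2 + 1×item 3 + 1×item 5: weight 10, value 68
- 1×item 2 + 1×item 5: weight 7, value 65
Best: $92.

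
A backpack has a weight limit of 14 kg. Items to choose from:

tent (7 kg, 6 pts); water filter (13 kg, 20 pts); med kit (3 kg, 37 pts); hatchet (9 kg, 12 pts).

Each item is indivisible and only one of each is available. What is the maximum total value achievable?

Check high-value combinations within 14 kg:
- med kit+hatchet: weight 3+9=12, value 37+12=49
- tent+med kit: weight 7+3=10, value 6+37=43
- med kit: weight 3, value 37
- water filter: weight 13, value 20
Best: 49 pts.

49 pts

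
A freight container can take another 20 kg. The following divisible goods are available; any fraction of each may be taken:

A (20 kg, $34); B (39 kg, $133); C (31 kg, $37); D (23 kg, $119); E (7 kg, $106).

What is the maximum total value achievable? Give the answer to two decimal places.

Take in order of value per unit:
- E (106/7 per unit): all 7 → value 106, running total 106.00
- D (119/23 per unit): 13 of 23 → value 13×119/23 = 67.2609, running total 173.26
Total 173.26.

173.26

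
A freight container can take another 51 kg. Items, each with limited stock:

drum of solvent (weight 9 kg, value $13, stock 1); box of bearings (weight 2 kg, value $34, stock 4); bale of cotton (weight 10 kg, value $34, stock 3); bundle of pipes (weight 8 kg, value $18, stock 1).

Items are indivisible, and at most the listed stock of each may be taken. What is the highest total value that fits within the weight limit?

Best selections within weight 51 and stock limits:
- 4×box of bearings + 3×bale of cotton + 1×bundle of pipes: weight 46, value 256
- 1×drum of solvent + 4×box of bearings + 3×bale of cotton: weight 47, value 251
- 4×box of bearings + 3×bale of cotton: weight 38, value 238
Best: $256.

$256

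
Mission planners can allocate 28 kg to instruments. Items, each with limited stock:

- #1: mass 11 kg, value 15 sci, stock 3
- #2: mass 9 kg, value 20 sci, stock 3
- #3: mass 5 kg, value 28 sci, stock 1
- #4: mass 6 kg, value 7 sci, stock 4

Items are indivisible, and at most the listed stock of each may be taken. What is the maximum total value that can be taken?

Top feasible selections:
- 2×#2 + 1×#3: mass 23, value 68
- 1×#1 + 1×#2 + 1×#3: mass 25, value 63
- 1×#2 + 1×#3 + 2×#4: mass 26, value 62
Best: 68 sci.

68 sci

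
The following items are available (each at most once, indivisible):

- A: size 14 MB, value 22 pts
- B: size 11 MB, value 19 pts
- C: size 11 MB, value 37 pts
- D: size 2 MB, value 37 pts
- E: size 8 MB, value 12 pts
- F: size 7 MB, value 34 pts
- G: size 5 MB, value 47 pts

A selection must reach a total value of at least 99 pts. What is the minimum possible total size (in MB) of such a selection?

Subsets with value ≥ 99, sorted by total size:
- D+F+G: size 14, value 118
- C+D+G: size 18, value 121
- B+D+G: size 18, value 103
- C+D+F: size 20, value 108
Minimum size: 14 MB.

14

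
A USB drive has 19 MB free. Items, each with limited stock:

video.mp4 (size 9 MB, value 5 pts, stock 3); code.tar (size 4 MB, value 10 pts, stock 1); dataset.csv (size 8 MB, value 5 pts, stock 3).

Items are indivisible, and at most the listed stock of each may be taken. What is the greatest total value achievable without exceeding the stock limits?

15 pts

Top feasible selections:
- 1×code.tar + 1×dataset.csv: size 12, value 15
- 1×video.mp4 + 1×code.tar: size 13, value 15
Best: 15 pts.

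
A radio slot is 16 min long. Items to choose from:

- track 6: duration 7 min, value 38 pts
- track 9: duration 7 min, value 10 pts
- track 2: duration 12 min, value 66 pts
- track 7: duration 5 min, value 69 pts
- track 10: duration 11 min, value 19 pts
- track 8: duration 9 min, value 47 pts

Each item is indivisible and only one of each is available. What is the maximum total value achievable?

Check high-value combinations within 16 min:
- track 7+track 8: duration 5+9=14, value 69+47=116
- track 6+track 7: duration 7+5=12, value 38+69=107
- track 7+track 10: duration 5+11=16, value 69+19=88
- track 6+track 8: duration 7+9=16, value 38+47=85
- track 9+track 7: duration 7+5=12, value 10+69=79
Best: 116 pts.

116 pts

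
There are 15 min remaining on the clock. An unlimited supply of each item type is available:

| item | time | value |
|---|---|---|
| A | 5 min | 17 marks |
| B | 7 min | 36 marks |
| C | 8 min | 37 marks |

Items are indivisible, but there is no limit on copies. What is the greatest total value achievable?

Best value-per-unit is B at 36/7; filling with it alone gives 2×36 = 72.
Optimal mix: 1×B + 1×C → time 15, value 73.

73 marks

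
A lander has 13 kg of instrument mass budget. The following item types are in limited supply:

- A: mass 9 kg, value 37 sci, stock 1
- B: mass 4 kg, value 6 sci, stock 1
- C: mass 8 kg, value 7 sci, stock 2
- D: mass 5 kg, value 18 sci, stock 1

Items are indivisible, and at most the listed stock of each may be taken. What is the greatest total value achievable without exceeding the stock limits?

43 sci

Top feasible selections:
- 1×A + 1×B: mass 13, value 43
- 1×A: mass 9, value 37
- 1×C + 1×D: mass 13, value 25
Best: 43 sci.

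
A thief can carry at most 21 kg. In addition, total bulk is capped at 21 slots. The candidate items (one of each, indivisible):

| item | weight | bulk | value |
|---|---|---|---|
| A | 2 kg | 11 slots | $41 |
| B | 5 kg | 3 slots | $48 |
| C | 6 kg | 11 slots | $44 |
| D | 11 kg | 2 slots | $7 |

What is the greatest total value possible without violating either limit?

$96

Feasible sets respecting both limits:
- A+B+D: weight 18, bulk 16, value 96
- B+C: weight 11, bulk 14, value 92
- A+B: weight 7, bulk 14, value 89
- B+D: weight 16, bulk 5, value 55
Best: $96.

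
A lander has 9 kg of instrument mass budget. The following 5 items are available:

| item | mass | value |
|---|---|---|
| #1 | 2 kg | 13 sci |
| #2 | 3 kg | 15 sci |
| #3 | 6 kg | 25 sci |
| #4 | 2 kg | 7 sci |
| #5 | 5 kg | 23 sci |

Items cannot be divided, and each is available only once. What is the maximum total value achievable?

43 sci

Check high-value combinations within 9 kg:
- #1+#4+#5: mass 2+2+5=9, value 13+7+23=43
- #2+#3: mass 3+6=9, value 15+25=40
- #1+#3: mass 2+6=8, value 13+25=38
Best: 43 sci.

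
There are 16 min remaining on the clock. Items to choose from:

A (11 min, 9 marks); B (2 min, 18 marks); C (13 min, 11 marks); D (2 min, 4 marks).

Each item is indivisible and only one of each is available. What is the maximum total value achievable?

Check high-value combinations within 16 min:
- A+B+D: time 11+2+2=15, value 9+18+4=31
- B+C: time 2+13=15, value 18+11=29
- A+B: time 11+2=13, value 9+18=27
- B+D: time 2+2=4, value 18+4=22
Best: 31 marks.

31 marks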